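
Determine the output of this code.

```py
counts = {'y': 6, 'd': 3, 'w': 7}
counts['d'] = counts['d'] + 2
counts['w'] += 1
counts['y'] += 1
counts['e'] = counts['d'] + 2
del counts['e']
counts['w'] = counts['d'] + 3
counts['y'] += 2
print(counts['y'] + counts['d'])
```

14

counts['d'] = counts['d']+2 = 5 → {'y': 6, 'd': 5, 'w': 7}
counts['w'] = 7+1 = 8 → {'y': 6, 'd': 5, 'w': 8}
counts['y'] = 6+1 = 7 → {'y': 7, 'd': 5, 'w': 8}
counts['e'] = counts['d']+2 = 7 → {'y': 7, 'd': 5, 'w': 8, 'e': 7}
del 'e' → {'y': 7, 'd': 5, 'w': 8}
counts['w'] = counts['d']+3 = 8 → {'y': 7, 'd': 5, 'w': 8}
counts['y'] = 7+2 = 9 → {'y': 9, 'd': 5, 'w': 8}
counts['y']+counts['d'] = 9+5 = 14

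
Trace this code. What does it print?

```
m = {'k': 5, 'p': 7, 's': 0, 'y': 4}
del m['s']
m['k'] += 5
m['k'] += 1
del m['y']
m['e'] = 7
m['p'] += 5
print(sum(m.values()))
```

del 's' → {'k': 5, 'p': 7, 'y': 4}
m['k'] = 5+5 = 10 → {'k': 10, 'p': 7, 'y': 4}
m['k'] = 10+1 = 11 → {'k': 11, 'p': 7, 'y': 4}
del 'y' → {'k': 11, 'p': 7}
m['e'] = 7 → {'k': 11, 'p': 7, 'e': 7}
m['p'] = 7+5 = 12 → {'k': 11, 'p': 12, 'e': 7}
sum of values = 30

30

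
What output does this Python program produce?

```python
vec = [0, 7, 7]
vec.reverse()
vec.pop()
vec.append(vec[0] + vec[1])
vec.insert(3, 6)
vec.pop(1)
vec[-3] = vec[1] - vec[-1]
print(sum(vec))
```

28

reverse → [7, 7, 0]
pop() removes 0 → [7, 7]
append vec[0]+vec[1] = 7+7 = 14 → [7, 7, 14]
insert 6 at 3 → [7, 7, 14, 6]
pop(1) removes 7 → [7, 14, 6]
vec[-3] = vec[1]-vec[-1] = 14-6 = 8 → [8, 14, 6]
sum = 28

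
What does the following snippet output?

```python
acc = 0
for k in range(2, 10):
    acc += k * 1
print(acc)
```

k=2: acc = 0+2*1 = 2
k=3: acc = 2+3*1 = 5
k=4: acc = 5+4*1 = 9
k=5: acc = 9+5*1 = 14
k=6: acc = 14+6*1 = 20
k=7: acc = 20+7*1 = 27
k=8: acc = 27+8*1 = 35
k=9: acc = 35+9*1 = 44

44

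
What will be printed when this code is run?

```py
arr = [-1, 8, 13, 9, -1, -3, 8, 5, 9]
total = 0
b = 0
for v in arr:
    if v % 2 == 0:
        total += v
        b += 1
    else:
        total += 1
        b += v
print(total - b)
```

-10

v=-1: not even, total = 0+1 = 1; b=-1
v=8: even, total = 1+8 = 9; b=0
v=13: not even, total = 9+1 = 10; b=13
v=9: not even, total = 10+1 = 11; b=22
v=-1: not even, total = 11+1 = 12; b=21
v=-3: not even, total = 12+1 = 13; b=18
v=8: even, total = 13+8 = 21; b=19
v=5: not even, total = 21+1 = 22; b=24
v=9: not even, total = 22+1 = 23; b=33
total-b = 23-33 = -10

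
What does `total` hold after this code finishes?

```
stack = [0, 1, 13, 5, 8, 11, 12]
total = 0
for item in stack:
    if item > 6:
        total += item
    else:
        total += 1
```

47

item=0: not >6, total = 0+1 = 1
item=1: not >6, total = 1+1 = 2
item=13: >6, total = 2+13 = 15
item=5: not >6, total = 15+1 = 16
item=8: >6, total = 16+8 = 24
item=11: >6, total = 24+11 = 35
item=12: >6, total = 35+12 = 47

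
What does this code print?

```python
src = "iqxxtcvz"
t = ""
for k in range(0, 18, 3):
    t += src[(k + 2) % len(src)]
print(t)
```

xcixvq

k=0: add src[2]='x' → 'x'
k=3: add src[5]='c' → 'xc'
k=6: add src[0]='i' → 'xci'
k=9: add src[3]='x' → 'xcix'
k=12: add src[6]='v' → 'xcixv'
k=15: add src[1]='q' → 'xcixvq'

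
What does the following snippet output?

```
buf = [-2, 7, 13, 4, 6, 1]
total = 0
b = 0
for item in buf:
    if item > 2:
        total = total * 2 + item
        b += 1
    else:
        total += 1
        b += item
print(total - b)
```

item=-2: not >2, total = 0+1 = 1; b=-2
item=7: >2, total = 1*2+7 = 9; b=-1
item=13: >2, total = 9*2+13 = 31; b=0
item=4: >2, total = 31*2+4 = 66; b=1
item=6: >2, total = 66*2+6 = 138; b=2
item=1: not >2, total = 138+1 = 139; b=3
total-b = 139-3 = 136

136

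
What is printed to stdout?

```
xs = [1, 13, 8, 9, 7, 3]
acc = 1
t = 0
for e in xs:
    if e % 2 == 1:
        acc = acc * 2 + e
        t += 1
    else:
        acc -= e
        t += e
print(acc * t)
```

1833

e=1: odd, acc = 1*2+1 = 3; t=1
e=13: odd, acc = 3*2+13 = 19; t=2
e=8: not odd, acc = 19-8 = 11; t=10
e=9: odd, acc = 11*2+9 = 31; t=11
e=7: odd, acc = 31*2+7 = 69; t=12
e=3: odd, acc = 69*2+3 = 141; t=13
acc*t = 141*13 = 1833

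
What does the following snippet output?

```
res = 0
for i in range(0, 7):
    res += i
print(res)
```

i=0: res = 0+0 = 0
i=1: res = 0+1 = 1
i=2: res = 1+2 = 3
i=3: res = 3+3 = 6
i=4: res = 6+4 = 10
i=5: res = 10+5 = 15
i=6: res = 15+6 = 21

21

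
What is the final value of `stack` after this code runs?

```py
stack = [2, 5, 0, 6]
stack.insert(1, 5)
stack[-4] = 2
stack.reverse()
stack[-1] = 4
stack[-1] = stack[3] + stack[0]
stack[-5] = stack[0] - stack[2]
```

[1, 0, 5, 2, 8]

insert 5 at 1 → [2, 5, 5, 0, 6]
stack[-4] = 2 → [2, 2, 5, 0, 6]
reverse → [6, 0, 5, 2, 2]
stack[-1] = 4 → [6, 0, 5, 2, 4]
stack[-1] = stack[3]+stack[0] = 2+6 = 8 → [6, 0, 5, 2, 8]
stack[-5] = stack[0]-stack[2] = 6-5 = 1 → [1, 0, 5, 2, 8]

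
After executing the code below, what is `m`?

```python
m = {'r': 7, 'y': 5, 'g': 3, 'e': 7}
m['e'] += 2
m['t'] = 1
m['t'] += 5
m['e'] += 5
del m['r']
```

{'y': 5, 'g': 3, 'e': 14, 't': 6}

m['e'] = 7+2 = 9 → {'r': 7, 'y': 5, 'g': 3, 'e': 9}
m['t'] = 1 → {'r': 7, 'y': 5, 'g': 3, 'e': 9, 't': 1}
m['t'] = 1+5 = 6 → {'r': 7, 'y': 5, 'g': 3, 'e': 9, 't': 6}
m['e'] = 9+5 = 14 → {'r': 7, 'y': 5, 'g': 3, 'e': 14, 't': 6}
del 'r' → {'y': 5, 'g': 3, 'e': 14, 't': 6}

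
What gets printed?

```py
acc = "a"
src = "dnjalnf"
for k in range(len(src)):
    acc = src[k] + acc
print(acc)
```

k=0: prepend 'd' → 'da'
k=1: prepend 'n' → 'nda'
k=2: prepend 'j' → 'jnda'
k=3: prepend 'a' → 'ajnda'
k=4: prepend 'l' → 'lajnda'
k=5: prepend 'n' → 'nlajnda'
k=6: prepend 'f' → 'fnlajnda'

fnlajnda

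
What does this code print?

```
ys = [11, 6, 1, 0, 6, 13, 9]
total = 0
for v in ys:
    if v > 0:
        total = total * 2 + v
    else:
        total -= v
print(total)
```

515

v=11: >0, total = 0*2+11 = 11
v=6: >0, total = 11*2+6 = 28
v=1: >0, total = 28*2+1 = 57
v=0: not >0, total = 57-0 = 57
v=6: >0, total = 57*2+6 = 120
v=13: >0, total = 120*2+13 = 253
v=9: >0, total = 253*2+9 = 515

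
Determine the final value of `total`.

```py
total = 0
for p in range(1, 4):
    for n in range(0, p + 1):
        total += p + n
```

30

p=1,n=0: total = 0+1 = 1
p=1,n=1: total = 1+2 = 3
p=2,n=0: total = 3+2 = 5
p=2,n=1: total = 5+3 = 8
p=2,n=2: total = 8+4 = 12
p=3,n=0: total = 12+3 = 15
p=3,n=1: total = 15+4 = 19
p=3,n=2: total = 19+5 = 24
p=3,n=3: total = 24+6 = 30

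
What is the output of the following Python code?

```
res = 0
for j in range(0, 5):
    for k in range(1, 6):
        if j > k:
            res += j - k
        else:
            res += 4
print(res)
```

86

j=0,k=1: not 0>1, res = 0+4 = 4
j=0,k=2: not 0>2, res = 4+4 = 8
j=0,k=3: not 0>3, res = 8+4 = 12
j=0,k=4: not 0>4, res = 12+4 = 16
j=0,k=5: not 0>5, res = 16+4 = 20
j=1,k=1: not 1>1, res = 20+4 = 24
j=1,k=2: not 1>2, res = 24+4 = 28
j=1,k=3: not 1>3, res = 28+4 = 32
j=1,k=4: not 1>4, res = 32+4 = 36
j=1,k=5: not 1>5, res = 36+4 = 40
j=2,k=1: 2>1, res = 40+1 = 41
j=2,k=2: not 2>2, res = 41+4 = 45
j=2,k=3: not 2>3, res = 45+4 = 49
j=2,k=4: not 2>4, res = 49+4 = 53
j=2,k=5: not 2>5, res = 53+4 = 57
j=3,k=1: 3>1, res = 57+2 = 59
j=3,k=2: 3>2, res = 59+1 = 60
j=3,k=3: not 3>3, res = 60+4 = 64
j=3,k=4: not 3>4, res = 64+4 = 68
j=3,k=5: not 3>5, res = 68+4 = 72
j=4,k=1: 4>1, res = 72+3 = 75
j=4,k=2: 4>2, res = 75+2 = 77
j=4,k=3: 4>3, res = 77+1 = 78
j=4,k=4: not 4>4, res = 78+4 = 82
j=4,k=5: not 4>5, res = 82+4 = 86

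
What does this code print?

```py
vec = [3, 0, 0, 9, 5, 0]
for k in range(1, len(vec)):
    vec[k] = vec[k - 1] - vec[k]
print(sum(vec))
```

k=1: vec[1] = 3-0 = 3 → [3, 3, 0, 9, 5, 0]
k=2: vec[2] = 3-0 = 3 → [3, 3, 3, 9, 5, 0]
k=3: vec[3] = 3-9 = -6 → [3, 3, 3, -6, 5, 0]
k=4: vec[4] = (-6)-5 = -11 → [3, 3, 3, -6, -11, 0]
k=5: vec[5] = (-11)-0 = -11 → [3, 3, 3, -6, -11, -11]
sum = -19

-19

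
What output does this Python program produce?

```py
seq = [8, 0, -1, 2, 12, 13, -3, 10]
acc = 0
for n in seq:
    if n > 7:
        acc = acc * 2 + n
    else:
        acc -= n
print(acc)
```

n=8: >7, acc = 0*2+8 = 8
n=0: not >7, acc = 8-0 = 8
n=-1: not >7, acc = 8-(-1) = 9
n=2: not >7, acc = 9-2 = 7
n=12: >7, acc = 7*2+12 = 26
n=13: >7, acc = 26*2+13 = 65
n=-3: not >7, acc = 65-(-3) = 68
n=10: >7, acc = 68*2+10 = 146

146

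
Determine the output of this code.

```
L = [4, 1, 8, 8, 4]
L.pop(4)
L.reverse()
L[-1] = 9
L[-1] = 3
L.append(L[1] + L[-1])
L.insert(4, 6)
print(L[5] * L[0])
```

88

pop(4) removes 4 → [4, 1, 8, 8]
reverse → [8, 8, 1, 4]
L[-1] = 9 → [8, 8, 1, 9]
L[-1] = 3 → [8, 8, 1, 3]
append L[1]+L[-1] = 8+3 = 11 → [8, 8, 1, 3, 11]
insert 6 at 4 → [8, 8, 1, 3, 6, 11]
L[5]*L[0] = 11*8 = 88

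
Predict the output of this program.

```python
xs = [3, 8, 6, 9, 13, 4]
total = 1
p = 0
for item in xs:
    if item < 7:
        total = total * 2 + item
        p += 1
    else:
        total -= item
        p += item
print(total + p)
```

-7

item=3: <7, total = 1*2+3 = 5; p=1
item=8: not <7, total = 5-8 = -3; p=9
item=6: <7, total = (-3)*2+6 = 0; p=10
item=9: not <7, total = 0-9 = -9; p=19
item=13: not <7, total = (-9)-13 = -22; p=32
item=4: <7, total = (-22)*2+4 = -40; p=33
total+p = (-40)+33 = -7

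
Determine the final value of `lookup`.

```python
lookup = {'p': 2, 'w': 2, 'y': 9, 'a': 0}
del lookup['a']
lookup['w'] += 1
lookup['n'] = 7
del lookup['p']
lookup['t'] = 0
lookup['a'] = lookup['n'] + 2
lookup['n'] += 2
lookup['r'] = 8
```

{'w': 3, 'y': 9, 'n': 9, 't': 0, 'a': 9, 'r': 8}

del 'a' → {'p': 2, 'w': 2, 'y': 9}
lookup['w'] = 2+1 = 3 → {'p': 2, 'w': 3, 'y': 9}
lookup['n'] = 7 → {'p': 2, 'w': 3, 'y': 9, 'n': 7}
del 'p' → {'w': 3, 'y': 9, 'n': 7}
lookup['t'] = 0 → {'w': 3, 'y': 9, 'n': 7, 't': 0}
lookup['a'] = lookup['n']+2 = 9 → {'w': 3, 'y': 9, 'n': 7, 't': 0, 'a': 9}
lookup['n'] = 7+2 = 9 → {'w': 3, 'y': 9, 'n': 9, 't': 0, 'a': 9}
lookup['r'] = 8 → {'w': 3, 'y': 9, 'n': 9, 't': 0, 'a': 9, 'r': 8}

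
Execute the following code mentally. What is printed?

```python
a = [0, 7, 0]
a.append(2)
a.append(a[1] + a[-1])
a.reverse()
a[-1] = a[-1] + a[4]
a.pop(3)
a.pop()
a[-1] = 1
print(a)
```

append 2 → [0, 7, 0, 2]
append a[1]+a[-1] = 7+2 = 9 → [0, 7, 0, 2, 9]
reverse → [9, 2, 0, 7, 0]
a[-1] = a[-1]+a[4] = 0+0 = 0 → [9, 2, 0, 7, 0]
pop(3) removes 7 → [9, 2, 0, 0]
pop() removes 0 → [9, 2, 0]
a[-1] = 1 → [9, 2, 1]

[9, 2, 1]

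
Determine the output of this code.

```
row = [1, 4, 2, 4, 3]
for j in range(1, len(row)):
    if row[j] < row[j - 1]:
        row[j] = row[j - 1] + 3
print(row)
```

[1, 4, 7, 10, 13]

j=1: 4>=1, unchanged → [1, 4, 2, 4, 3]
j=2: 2<4, row[2] = 4+3 = 7 → [1, 4, 7, 4, 3]
j=3: 4<7, row[3] = 7+3 = 10 → [1, 4, 7, 10, 3]
j=4: 3<10, row[4] = 10+3 = 13 → [1, 4, 7, 10, 13]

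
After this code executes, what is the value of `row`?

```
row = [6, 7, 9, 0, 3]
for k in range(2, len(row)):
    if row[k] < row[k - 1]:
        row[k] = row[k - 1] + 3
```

k=2: 9>=7, unchanged → [6, 7, 9, 0, 3]
k=3: 0<9, row[3] = 9+3 = 12 → [6, 7, 9, 12, 3]
k=4: 3<12, row[4] = 12+3 = 15 → [6, 7, 9, 12, 15]

[6, 7, 9, 12, 15]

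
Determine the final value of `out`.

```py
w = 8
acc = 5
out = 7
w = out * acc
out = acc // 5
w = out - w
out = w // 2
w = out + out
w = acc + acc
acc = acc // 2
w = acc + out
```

w = 7*5 = 35
out = 5//5 = 1
w = 1-35 = -34
out = (-34)//2 = -17
w = (-17)+(-17) = -34
w = 5+5 = 10
acc = 5//2 = 2
w = 2+(-17) = -15

-17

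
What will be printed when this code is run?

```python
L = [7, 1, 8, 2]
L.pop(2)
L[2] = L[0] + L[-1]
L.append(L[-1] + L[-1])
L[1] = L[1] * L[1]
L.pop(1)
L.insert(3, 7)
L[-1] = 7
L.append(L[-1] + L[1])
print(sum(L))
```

57

pop(2) removes 8 → [7, 1, 2]
L[2] = L[0]+L[-1] = 7+2 = 9 → [7, 1, 9]
append L[-1]+L[-1] = 9+9 = 18 → [7, 1, 9, 18]
L[1] = L[1]*L[1] = 1*1 = 1 → [7, 1, 9, 18]
pop(1) removes 1 → [7, 9, 18]
insert 7 at 3 → [7, 9, 18, 7]
L[-1] = 7 → [7, 9, 18, 7]
append L[-1]+L[1] = 7+9 = 16 → [7, 9, 18, 7, 16]
sum = 57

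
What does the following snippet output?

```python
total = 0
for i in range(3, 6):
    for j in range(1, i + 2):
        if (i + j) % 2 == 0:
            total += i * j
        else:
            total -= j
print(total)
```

i=3,j=1: even sum, total = 0+3 = 3
i=3,j=2: odd sum, total = 3-2 = 1
i=3,j=3: even sum, total = 1+9 = 10
i=3,j=4: odd sum, total = 10-4 = 6
i=4,j=1: odd sum, total = 6-1 = 5
i=4,j=2: even sum, total = 5+8 = 13
i=4,j=3: odd sum, total = 13-3 = 10
i=4,j=4: even sum, total = 10+16 = 26
i=4,j=5: odd sum, total = 26-5 = 21
i=5,j=1: even sum, total = 21+5 = 26
i=5,j=2: odd sum, total = 26-2 = 24
i=5,j=3: even sum, total = 24+15 = 39
i=5,j=4: odd sum, total = 39-4 = 35
i=5,j=5: even sum, total = 35+25 = 60
i=5,j=6: odd sum, total = 60-6 = 54

54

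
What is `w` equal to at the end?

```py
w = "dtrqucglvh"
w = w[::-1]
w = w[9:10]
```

'd'

reverse → 'hvlgcuqrtd'
slice [9:10] → 'd'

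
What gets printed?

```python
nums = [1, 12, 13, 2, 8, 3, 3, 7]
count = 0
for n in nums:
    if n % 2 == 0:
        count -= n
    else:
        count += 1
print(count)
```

n=1: not even, count = 0+1 = 1
n=12: even, count = 1-12 = -11
n=13: not even, count = (-11)+1 = -10
n=2: even, count = (-10)-2 = -12
n=8: even, count = (-12)-8 = -20
n=3: not even, count = (-20)+1 = -19
n=3: not even, count = (-19)+1 = -18
n=7: not even, count = (-18)+1 = -17

-17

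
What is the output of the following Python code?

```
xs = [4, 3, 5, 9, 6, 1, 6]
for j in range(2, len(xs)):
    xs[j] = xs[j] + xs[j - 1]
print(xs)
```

[4, 3, 8, 17, 23, 24, 30]

j=2: xs[2] = 5+3 = 8 → [4, 3, 8, 9, 6, 1, 6]
j=3: xs[3] = 9+8 = 17 → [4, 3, 8, 17, 6, 1, 6]
j=4: xs[4] = 6+17 = 23 → [4, 3, 8, 17, 23, 1, 6]
j=5: xs[5] = 1+23 = 24 → [4, 3, 8, 17, 23, 24, 6]
j=6: xs[6] = 6+24 = 30 → [4, 3, 8, 17, 23, 24, 30]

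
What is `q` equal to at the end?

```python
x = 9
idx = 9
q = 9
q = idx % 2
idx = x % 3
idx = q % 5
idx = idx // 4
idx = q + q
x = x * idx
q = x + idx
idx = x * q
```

20

q = 9%2 = 1
idx = 9%3 = 0
idx = 1%5 = 1
idx = 1//4 = 0
idx = 1+1 = 2
x = 9*2 = 18
q = 18+2 = 20
idx = 18*20 = 360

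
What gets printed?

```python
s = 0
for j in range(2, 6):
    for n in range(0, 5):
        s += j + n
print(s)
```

j=2,n=0: s = 0+2 = 2
j=2,n=1: s = 2+3 = 5
j=2,n=2: s = 5+4 = 9
j=2,n=3: s = 9+5 = 14
j=2,n=4: s = 14+6 = 20
j=3,n=0: s = 20+3 = 23
j=3,n=1: s = 23+4 = 27
j=3,n=2: s = 27+5 = 32
j=3,n=3: s = 32+6 = 38
j=3,n=4: s = 38+7 = 45
j=4,n=0: s = 45+4 = 49
j=4,n=1: s = 49+5 = 54
j=4,n=2: s = 54+6 = 60
j=4,n=3: s = 60+7 = 67
j=4,n=4: s = 67+8 = 75
j=5,n=0: s = 75+5 = 80
j=5,n=1: s = 80+6 = 86
j=5,n=2: s = 86+7 = 93
j=5,n=3: s = 93+8 = 101
j=5,n=4: s = 101+9 = 110

110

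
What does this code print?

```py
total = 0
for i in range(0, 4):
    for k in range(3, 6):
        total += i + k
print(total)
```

66

i=0,k=3: total = 0+3 = 3
i=0,k=4: total = 3+4 = 7
i=0,k=5: total = 7+5 = 12
i=1,k=3: total = 12+4 = 16
i=1,k=4: total = 16+5 = 21
i=1,k=5: total = 21+6 = 27
i=2,k=3: total = 27+5 = 32
i=2,k=4: total = 32+6 = 38
i=2,k=5: total = 38+7 = 45
i=3,k=3: total = 45+6 = 51
i=3,k=4: total = 51+7 = 58
i=3,k=5: total = 58+8 = 66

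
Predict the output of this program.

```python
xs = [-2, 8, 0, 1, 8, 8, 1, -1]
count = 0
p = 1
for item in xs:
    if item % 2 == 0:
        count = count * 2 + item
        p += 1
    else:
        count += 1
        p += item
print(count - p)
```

item=-2: even, count = 0*2+(-2) = -2; p=2
item=8: even, count = (-2)*2+8 = 4; p=3
item=0: even, count = 4*2+0 = 8; p=4
item=1: not even, count = 8+1 = 9; p=5
item=8: even, count = 9*2+8 = 26; p=6
item=8: even, count = 26*2+8 = 60; p=7
item=1: not even, count = 60+1 = 61; p=8
item=-1: not even, count = 61+1 = 62; p=7
count-p = 62-7 = 55

55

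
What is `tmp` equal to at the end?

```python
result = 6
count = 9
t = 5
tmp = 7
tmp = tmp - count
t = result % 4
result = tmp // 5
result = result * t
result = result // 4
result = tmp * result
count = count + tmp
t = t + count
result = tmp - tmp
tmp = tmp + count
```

5

tmp = 7-9 = -2
t = 6%4 = 2
result = (-2)//5 = -1
result = (-1)*2 = -2
result = (-2)//4 = -1
result = (-2)*(-1) = 2
count = 9+(-2) = 7
t = 2+7 = 9
result = (-2)-(-2) = 0
tmp = (-2)+7 = 5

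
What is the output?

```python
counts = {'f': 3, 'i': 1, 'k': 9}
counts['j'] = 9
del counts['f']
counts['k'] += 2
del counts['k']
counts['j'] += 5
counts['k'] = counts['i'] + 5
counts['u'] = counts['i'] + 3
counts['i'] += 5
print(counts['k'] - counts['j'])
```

counts['j'] = 9 → {'f': 3, 'i': 1, 'k': 9, 'j': 9}
del 'f' → {'i': 1, 'k': 9, 'j': 9}
counts['k'] = 9+2 = 11 → {'i': 1, 'k': 11, 'j': 9}
del 'k' → {'i': 1, 'j': 9}
counts['j'] = 9+5 = 14 → {'i': 1, 'j': 14}
counts['k'] = counts['i']+5 = 6 → {'i': 1, 'j': 14, 'k': 6}
counts['u'] = counts['i']+3 = 4 → {'i': 1, 'j': 14, 'k': 6, 'u': 4}
counts['i'] = 1+5 = 6 → {'i': 6, 'j': 14, 'k': 6, 'u': 4}
counts['k']-counts['j'] = 6-14 = -8

-8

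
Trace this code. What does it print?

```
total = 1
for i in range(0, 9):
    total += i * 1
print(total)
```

37

i=0: total = 1+0*1 = 1
i=1: total = 1+1*1 = 2
i=2: total = 2+2*1 = 4
i=3: total = 4+3*1 = 7
i=4: total = 7+4*1 = 11
i=5: total = 11+5*1 = 16
i=6: total = 16+6*1 = 22
i=7: total = 22+7*1 = 29
i=8: total = 29+8*1 = 37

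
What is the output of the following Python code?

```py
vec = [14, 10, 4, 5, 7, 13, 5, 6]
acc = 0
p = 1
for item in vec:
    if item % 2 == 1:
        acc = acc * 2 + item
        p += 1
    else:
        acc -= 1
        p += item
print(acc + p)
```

item=14: not odd, acc = 0-1 = -1; p=15
item=10: not odd, acc = (-1)-1 = -2; p=25
item=4: not odd, acc = (-2)-1 = -3; p=29
item=5: odd, acc = (-3)*2+5 = -1; p=30
item=7: odd, acc = (-1)*2+7 = 5; p=31
item=13: odd, acc = 5*2+13 = 23; p=32
item=5: odd, acc = 23*2+5 = 51; p=33
item=6: not odd, acc = 51-1 = 50; p=39
acc+p = 50+39 = 89

89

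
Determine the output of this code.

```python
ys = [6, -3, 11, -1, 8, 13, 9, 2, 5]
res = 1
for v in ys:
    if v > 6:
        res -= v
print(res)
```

-40

v=6: not >6
v=-3: not >6
v=11: >6, res = 1-11 = -10
v=-1: not >6
v=8: >6, res = (-10)-8 = -18
v=13: >6, res = (-18)-13 = -31
v=9: >6, res = (-31)-9 = -40
v=2: not >6
v=5: not >6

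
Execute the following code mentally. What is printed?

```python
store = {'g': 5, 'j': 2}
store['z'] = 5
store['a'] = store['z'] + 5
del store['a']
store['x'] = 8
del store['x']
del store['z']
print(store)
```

{'g': 5, 'j': 2}

store['z'] = 5 → {'g': 5, 'j': 2, 'z': 5}
store['a'] = store['z']+5 = 10 → {'g': 5, 'j': 2, 'z': 5, 'a': 10}
del 'a' → {'g': 5, 'j': 2, 'z': 5}
store['x'] = 8 → {'g': 5, 'j': 2, 'z': 5, 'x': 8}
del 'x' → {'g': 5, 'j': 2, 'z': 5}
del 'z' → {'g': 5, 'j': 2}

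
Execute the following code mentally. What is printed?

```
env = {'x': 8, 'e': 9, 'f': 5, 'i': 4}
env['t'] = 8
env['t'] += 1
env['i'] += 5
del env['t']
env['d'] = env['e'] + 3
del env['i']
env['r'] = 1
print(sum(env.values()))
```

env['t'] = 8 → {'x': 8, 'e': 9, 'f': 5, 'i': 4, 't': 8}
env['t'] = 8+1 = 9 → {'x': 8, 'e': 9, 'f': 5, 'i': 4, 't': 9}
env['i'] = 4+5 = 9 → {'x': 8, 'e': 9, 'f': 5, 'i': 9, 't': 9}
del 't' → {'x': 8, 'e': 9, 'f': 5, 'i': 9}
env['d'] = env['e']+3 = 12 → {'x': 8, 'e': 9, 'f': 5, 'i': 9, 'd': 12}
del 'i' → {'x': 8, 'e': 9, 'f': 5, 'd': 12}
env['r'] = 1 → {'x': 8, 'e': 9, 'f': 5, 'd': 12, 'r': 1}
sum of values = 35

35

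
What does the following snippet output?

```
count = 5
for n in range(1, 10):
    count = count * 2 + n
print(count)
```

3573

n=1: count = 5*2+1 = 11
n=2: count = 11*2+2 = 24
n=3: count = 24*2+3 = 51
n=4: count = 51*2+4 = 106
n=5: count = 106*2+5 = 217
n=6: count = 217*2+6 = 440
n=7: count = 440*2+7 = 887
n=8: count = 887*2+8 = 1782
n=9: count = 1782*2+9 = 3573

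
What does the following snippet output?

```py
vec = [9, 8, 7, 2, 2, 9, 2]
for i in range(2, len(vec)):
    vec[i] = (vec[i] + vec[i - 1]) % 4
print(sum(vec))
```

i=2: vec[2] = (7+8)%4 = 3 → [9, 8, 3, 2, 2, 9, 2]
i=3: vec[3] = (2+3)%4 = 1 → [9, 8, 3, 1, 2, 9, 2]
i=4: vec[4] = (2+1)%4 = 3 → [9, 8, 3, 1, 3, 9, 2]
i=5: vec[5] = (9+3)%4 = 0 → [9, 8, 3, 1, 3, 0, 2]
i=6: vec[6] = (2+0)%4 = 2 → [9, 8, 3, 1, 3, 0, 2]
sum = 26

26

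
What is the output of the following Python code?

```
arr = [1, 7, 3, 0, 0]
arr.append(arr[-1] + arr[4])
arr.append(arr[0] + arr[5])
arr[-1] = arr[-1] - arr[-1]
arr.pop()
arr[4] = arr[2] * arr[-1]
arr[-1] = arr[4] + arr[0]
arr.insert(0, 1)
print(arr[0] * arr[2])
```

append arr[-1]+arr[4] = 0+0 = 0 → [1, 7, 3, 0, 0, 0]
append arr[0]+arr[5] = 1+0 = 1 → [1, 7, 3, 0, 0, 0, 1]
arr[-1] = arr[-1]-arr[-1] = 1-1 = 0 → [1, 7, 3, 0, 0, 0, 0]
pop() removes 0 → [1, 7, 3, 0, 0, 0]
arr[4] = arr[2]*arr[-1] = 3*0 = 0 → [1, 7, 3, 0, 0, 0]
arr[-1] = arr[4]+arr[0] = 0+1 = 1 → [1, 7, 3, 0, 0, 1]
insert 1 at 0 → [1, 1, 7, 3, 0, 0, 1]
arr[0]*arr[2] = 1*7 = 7

7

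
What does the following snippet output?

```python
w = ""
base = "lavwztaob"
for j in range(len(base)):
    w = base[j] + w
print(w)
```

boatzwval

j=0: prepend 'l' → 'l'
j=1: prepend 'a' → 'al'
j=2: prepend 'v' → 'val'
j=3: prepend 'w' → 'wval'
j=4: prepend 'z' → 'zwval'
j=5: prepend 't' → 'tzwval'
j=6: prepend 'a' → 'atzwval'
j=7: prepend 'o' → 'oatzwval'
j=8: prepend 'b' → 'boatzwval'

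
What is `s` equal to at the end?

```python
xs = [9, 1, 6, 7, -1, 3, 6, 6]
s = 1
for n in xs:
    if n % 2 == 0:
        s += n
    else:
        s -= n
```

n=9: not even, s = 1-9 = -8
n=1: not even, s = (-8)-1 = -9
n=6: even, s = (-9)+6 = -3
n=7: not even, s = (-3)-7 = -10
n=-1: not even, s = (-10)-(-1) = -9
n=3: not even, s = (-9)-3 = -12
n=6: even, s = (-12)+6 = -6
n=6: even, s = (-6)+6 = 0

0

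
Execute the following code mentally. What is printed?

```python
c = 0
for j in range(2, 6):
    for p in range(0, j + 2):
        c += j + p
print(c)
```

134

j=2,p=0: c = 0+2 = 2
j=2,p=1: c = 2+3 = 5
j=2,p=2: c = 5+4 = 9
j=2,p=3: c = 9+5 = 14
j=3,p=0: c = 14+3 = 17
j=3,p=1: c = 17+4 = 21
j=3,p=2: c = 21+5 = 26
j=3,p=3: c = 26+6 = 32
j=3,p=4: c = 32+7 = 39
j=4,p=0: c = 39+4 = 43
j=4,p=1: c = 43+5 = 48
j=4,p=2: c = 48+6 = 54
j=4,p=3: c = 54+7 = 61
j=4,p=4: c = 61+8 = 69
j=4,p=5: c = 69+9 = 78
j=5,p=0: c = 78+5 = 83
j=5,p=1: c = 83+6 = 89
j=5,p=2: c = 89+7 = 96
j=5,p=3: c = 96+8 = 104
j=5,p=4: c = 104+9 = 113
j=5,p=5: c = 113+10 = 123
j=5,p=6: c = 123+11 = 134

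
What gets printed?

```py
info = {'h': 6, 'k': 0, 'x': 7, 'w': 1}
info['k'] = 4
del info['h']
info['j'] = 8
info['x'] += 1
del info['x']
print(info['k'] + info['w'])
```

5

info['k'] = 4 → {'h': 6, 'k': 4, 'x': 7, 'w': 1}
del 'h' → {'k': 4, 'x': 7, 'w': 1}
info['j'] = 8 → {'k': 4, 'x': 7, 'w': 1, 'j': 8}
info['x'] = 7+1 = 8 → {'k': 4, 'x': 8, 'w': 1, 'j': 8}
del 'x' → {'k': 4, 'w': 1, 'j': 8}
info['k']+info['w'] = 4+1 = 5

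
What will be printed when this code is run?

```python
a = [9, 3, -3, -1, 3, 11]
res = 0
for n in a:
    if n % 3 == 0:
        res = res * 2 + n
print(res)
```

n=9: %3==0, res = 0*2+9 = 9
n=3: %3==0, res = 9*2+3 = 21
n=-3: %3==0, res = 21*2+(-3) = 39
n=-1: not %3==0
n=3: %3==0, res = 39*2+3 = 81
n=11: not %3==0

81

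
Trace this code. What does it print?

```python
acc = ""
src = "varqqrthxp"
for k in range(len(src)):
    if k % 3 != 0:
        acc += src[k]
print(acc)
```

k=0: skip
k=1: add 'a' → 'a'
k=2: add 'r' → 'ar'
k=3: skip
k=4: add 'q' → 'arq'
k=5: add 'r' → 'arqr'
k=6: skip
k=7: add 'h' → 'arqrh'
k=8: add 'x' → 'arqrhx'
k=9: skip

arqrhx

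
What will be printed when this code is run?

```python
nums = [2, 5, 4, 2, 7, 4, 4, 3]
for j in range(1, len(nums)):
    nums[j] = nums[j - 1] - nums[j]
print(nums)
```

[2, -3, -7, -9, -16, -20, -24, -27]

j=1: nums[1] = 2-5 = -3 → [2, -3, 4, 2, 7, 4, 4, 3]
j=2: nums[2] = (-3)-4 = -7 → [2, -3, -7, 2, 7, 4, 4, 3]
j=3: nums[3] = (-7)-2 = -9 → [2, -3, -7, -9, 7, 4, 4, 3]
j=4: nums[4] = (-9)-7 = -16 → [2, -3, -7, -9, -16, 4, 4, 3]
j=5: nums[5] = (-16)-4 = -20 → [2, -3, -7, -9, -16, -20, 4, 3]
j=6: nums[6] = (-20)-4 = -24 → [2, -3, -7, -9, -16, -20, -24, 3]
j=7: nums[7] = (-24)-3 = -27 → [2, -3, -7, -9, -16, -20, -24, -27]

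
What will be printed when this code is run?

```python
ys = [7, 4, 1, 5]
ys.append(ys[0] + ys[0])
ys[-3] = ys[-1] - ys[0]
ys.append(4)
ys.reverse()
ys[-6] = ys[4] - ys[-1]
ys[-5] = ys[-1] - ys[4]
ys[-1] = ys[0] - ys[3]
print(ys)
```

append ys[0]+ys[0] = 7+7 = 14 → [7, 4, 1, 5, 14]
ys[-3] = ys[-1]-ys[0] = 14-7 = 7 → [7, 4, 7, 5, 14]
append 4 → [7, 4, 7, 5, 14, 4]
reverse → [4, 14, 5, 7, 4, 7]
ys[-6] = ys[4]-ys[-1] = 4-7 = -3 → [-3, 14, 5, 7, 4, 7]
ys[-5] = ys[-1]-ys[4] = 7-4 = 3 → [-3, 3, 5, 7, 4, 7]
ys[-1] = ys[0]-ys[3] = (-3)-7 = -10 → [-3, 3, 5, 7, 4, -10]

[-3, 3, 5, 7, 4, -10]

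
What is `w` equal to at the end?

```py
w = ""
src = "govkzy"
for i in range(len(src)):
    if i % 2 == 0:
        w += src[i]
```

'gvz'

i=0: add 'g' → 'g'
i=1: skip
i=2: add 'v' → 'gv'
i=3: skip
i=4: add 'z' → 'gvz'
i=5: skip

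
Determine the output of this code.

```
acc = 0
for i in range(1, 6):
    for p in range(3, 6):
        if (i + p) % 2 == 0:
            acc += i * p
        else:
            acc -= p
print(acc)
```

68

i=1,p=3: even sum, acc = 0+3 = 3
i=1,p=4: odd sum, acc = 3-4 = -1
i=1,p=5: even sum, acc = (-1)+5 = 4
i=2,p=3: odd sum, acc = 4-3 = 1
i=2,p=4: even sum, acc = 1+8 = 9
i=2,p=5: odd sum, acc = 9-5 = 4
i=3,p=3: even sum, acc = 4+9 = 13
i=3,p=4: odd sum, acc = 13-4 = 9
i=3,p=5: even sum, acc = 9+15 = 24
i=4,p=3: odd sum, acc = 24-3 = 21
i=4,p=4: even sum, acc = 21+16 = 37
i=4,p=5: odd sum, acc = 37-5 = 32
i=5,p=3: even sum, acc = 32+15 = 47
i=5,p=4: odd sum, acc = 47-4 = 43
i=5,p=5: even sum, acc = 43+25 = 68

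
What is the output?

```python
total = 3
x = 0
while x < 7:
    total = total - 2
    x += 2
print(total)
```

-5

x=0: total = 3-2 = 1
x=2: total = 1-2 = -1
x=4: total = (-1)-2 = -3
x=6: total = (-3)-2 = -5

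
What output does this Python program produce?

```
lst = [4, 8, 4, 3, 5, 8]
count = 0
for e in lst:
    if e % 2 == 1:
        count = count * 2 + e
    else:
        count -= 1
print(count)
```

-2

e=4: not odd, count = 0-1 = -1
e=8: not odd, count = (-1)-1 = -2
e=4: not odd, count = (-2)-1 = -3
e=3: odd, count = (-3)*2+3 = -3
e=5: odd, count = (-3)*2+5 = -1
e=8: not odd, count = (-1)-1 = -2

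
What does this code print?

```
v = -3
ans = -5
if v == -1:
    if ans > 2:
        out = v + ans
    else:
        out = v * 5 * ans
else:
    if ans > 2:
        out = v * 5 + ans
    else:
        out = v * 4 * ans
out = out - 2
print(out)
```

58

v=-3, ans=-5
v == -1 is False; ans > 2 is False
→ out = v * 4 * ans = 60
out = 60-2 = 58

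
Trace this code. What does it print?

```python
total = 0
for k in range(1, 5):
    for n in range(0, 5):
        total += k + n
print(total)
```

k=1,n=0: total = 0+1 = 1
k=1,n=1: total = 1+2 = 3
k=1,n=2: total = 3+3 = 6
k=1,n=3: total = 6+4 = 10
k=1,n=4: total = 10+5 = 15
k=2,n=0: total = 15+2 = 17
k=2,n=1: total = 17+3 = 20
k=2,n=2: total = 20+4 = 24
k=2,n=3: total = 24+5 = 29
k=2,n=4: total = 29+6 = 35
k=3,n=0: total = 35+3 = 38
k=3,n=1: total = 38+4 = 42
k=3,n=2: total = 42+5 = 47
k=3,n=3: total = 47+6 = 53
k=3,n=4: total = 53+7 = 60
k=4,n=0: total = 60+4 = 64
k=4,n=1: total = 64+5 = 69
k=4,n=2: total = 69+6 = 75
k=4,n=3: total = 75+7 = 82
k=4,n=4: total = 82+8 = 90

90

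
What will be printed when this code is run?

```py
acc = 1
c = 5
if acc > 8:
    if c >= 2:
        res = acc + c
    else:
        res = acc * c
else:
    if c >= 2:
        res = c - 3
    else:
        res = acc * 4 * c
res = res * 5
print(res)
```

10

acc=1, c=5
acc > 8 is False; c >= 2 is True
→ res = c - 3 = 2
res = 2*5 = 10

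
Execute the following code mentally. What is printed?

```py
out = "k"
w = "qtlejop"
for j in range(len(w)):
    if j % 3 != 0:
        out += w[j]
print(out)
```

ktljo

j=0: skip
j=1: add 't' → 'kt'
j=2: add 'l' → 'ktl'
j=3: skip
j=4: add 'j' → 'ktlj'
j=5: add 'o' → 'ktljo'
j=6: skip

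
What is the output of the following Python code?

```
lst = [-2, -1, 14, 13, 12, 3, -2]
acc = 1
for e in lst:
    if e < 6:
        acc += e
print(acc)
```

-1

e=-2: <6, acc = 1+(-2) = -1
e=-1: <6, acc = (-1)+(-1) = -2
e=14: not <6
e=13: not <6
e=12: not <6
e=3: <6, acc = (-2)+3 = 1
e=-2: <6, acc = 1+(-2) = -1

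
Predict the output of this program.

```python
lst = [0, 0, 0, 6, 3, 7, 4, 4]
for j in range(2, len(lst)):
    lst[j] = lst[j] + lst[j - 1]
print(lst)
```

[0, 0, 0, 6, 9, 16, 20, 24]

j=2: lst[2] = 0+0 = 0 → [0, 0, 0, 6, 3, 7, 4, 4]
j=3: lst[3] = 6+0 = 6 → [0, 0, 0, 6, 3, 7, 4, 4]
j=4: lst[4] = 3+6 = 9 → [0, 0, 0, 6, 9, 7, 4, 4]
j=5: lst[5] = 7+9 = 16 → [0, 0, 0, 6, 9, 16, 4, 4]
j=6: lst[6] = 4+16 = 20 → [0, 0, 0, 6, 9, 16, 20, 4]
j=7: lst[7] = 4+20 = 24 → [0, 0, 0, 6, 9, 16, 20, 24]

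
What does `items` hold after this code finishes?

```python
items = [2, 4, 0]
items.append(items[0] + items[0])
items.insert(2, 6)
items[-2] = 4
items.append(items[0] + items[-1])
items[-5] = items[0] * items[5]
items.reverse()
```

append items[0]+items[0] = 2+2 = 4 → [2, 4, 0, 4]
insert 6 at 2 → [2, 4, 6, 0, 4]
items[-2] = 4 → [2, 4, 6, 4, 4]
append items[0]+items[-1] = 2+4 = 6 → [2, 4, 6, 4, 4, 6]
items[-5] = items[0]*items[5] = 2*6 = 12 → [2, 12, 6, 4, 4, 6]
reverse → [6, 4, 4, 6, 12, 2]

[6, 4, 4, 6, 12, 2]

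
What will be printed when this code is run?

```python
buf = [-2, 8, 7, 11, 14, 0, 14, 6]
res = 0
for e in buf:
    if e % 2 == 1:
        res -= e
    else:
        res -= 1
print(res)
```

e=-2: not odd, res = 0-1 = -1
e=8: not odd, res = (-1)-1 = -2
e=7: odd, res = (-2)-7 = -9
e=11: odd, res = (-9)-11 = -20
e=14: not odd, res = (-20)-1 = -21
e=0: not odd, res = (-21)-1 = -22
e=14: not odd, res = (-22)-1 = -23
e=6: not odd, res = (-23)-1 = -24

-24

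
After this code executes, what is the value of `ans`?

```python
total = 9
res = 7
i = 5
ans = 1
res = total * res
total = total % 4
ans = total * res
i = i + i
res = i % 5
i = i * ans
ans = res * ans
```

res = 9*7 = 63
total = 9%4 = 1
ans = 1*63 = 63
i = 5+5 = 10
res = 10%5 = 0
i = 10*63 = 630
ans = 0*63 = 0

0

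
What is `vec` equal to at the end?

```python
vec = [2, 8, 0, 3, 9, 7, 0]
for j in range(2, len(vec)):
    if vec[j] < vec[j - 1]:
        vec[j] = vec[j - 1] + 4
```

[2, 8, 12, 16, 20, 24, 28]

j=2: 0<8, vec[2] = 8+4 = 12 → [2, 8, 12, 3, 9, 7, 0]
j=3: 3<12, vec[3] = 12+4 = 16 → [2, 8, 12, 16, 9, 7, 0]
j=4: 9<16, vec[4] = 16+4 = 20 → [2, 8, 12, 16, 20, 7, 0]
j=5: 7<20, vec[5] = 20+4 = 24 → [2, 8, 12, 16, 20, 24, 0]
j=6: 0<24, vec[6] = 24+4 = 28 → [2, 8, 12, 16, 20, 24, 28]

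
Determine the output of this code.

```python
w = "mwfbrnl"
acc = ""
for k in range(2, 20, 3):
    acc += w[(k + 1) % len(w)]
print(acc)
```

blfnwr

k=2: add w[3]='b' → 'b'
k=5: add w[6]='l' → 'bl'
k=8: add w[2]='f' → 'blf'
k=11: add w[5]='n' → 'blfn'
k=14: add w[1]='w' → 'blfnw'
k=17: add w[4]='r' → 'blfnwr'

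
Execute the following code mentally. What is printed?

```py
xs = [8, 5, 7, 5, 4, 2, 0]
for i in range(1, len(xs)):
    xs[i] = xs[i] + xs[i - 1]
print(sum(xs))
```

157

i=1: xs[1] = 5+8 = 13 → [8, 13, 7, 5, 4, 2, 0]
i=2: xs[2] = 7+13 = 20 → [8, 13, 20, 5, 4, 2, 0]
i=3: xs[3] = 5+20 = 25 → [8, 13, 20, 25, 4, 2, 0]
i=4: xs[4] = 4+25 = 29 → [8, 13, 20, 25, 29, 2, 0]
i=5: xs[5] = 2+29 = 31 → [8, 13, 20, 25, 29, 31, 0]
i=6: xs[6] = 0+31 = 31 → [8, 13, 20, 25, 29, 31, 31]
sum = 157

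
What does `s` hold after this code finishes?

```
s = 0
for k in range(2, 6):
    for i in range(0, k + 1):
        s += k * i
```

k=2,i=0: s = 0+0 = 0
k=2,i=1: s = 0+2 = 2
k=2,i=2: s = 2+4 = 6
k=3,i=0: s = 6+0 = 6
k=3,i=1: s = 6+3 = 9
k=3,i=2: s = 9+6 = 15
k=3,i=3: s = 15+9 = 24
k=4,i=0: s = 24+0 = 24
k=4,i=1: s = 24+4 = 28
k=4,i=2: s = 28+8 = 36
k=4,i=3: s = 36+12 = 48
k=4,i=4: s = 48+16 = 64
k=5,i=0: s = 64+0 = 64
k=5,i=1: s = 64+5 = 69
k=5,i=2: s = 69+10 = 79
k=5,i=3: s = 79+15 = 94
k=5,i=4: s = 94+20 = 114
k=5,i=5: s = 114+25 = 139

139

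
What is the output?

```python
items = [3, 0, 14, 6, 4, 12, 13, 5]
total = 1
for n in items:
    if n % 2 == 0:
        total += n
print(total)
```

n=3: not even
n=0: even, total = 1+0 = 1
n=14: even, total = 1+14 = 15
n=6: even, total = 15+6 = 21
n=4: even, total = 21+4 = 25
n=12: even, total = 25+12 = 37
n=13: not even
n=5: not even

37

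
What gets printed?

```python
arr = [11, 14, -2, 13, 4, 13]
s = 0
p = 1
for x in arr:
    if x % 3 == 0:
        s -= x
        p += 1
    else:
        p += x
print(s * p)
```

0

x=11: not %3==0; p=12
x=14: not %3==0; p=26
x=-2: not %3==0; p=24
x=13: not %3==0; p=37
x=4: not %3==0; p=41
x=13: not %3==0; p=54
s*p = 0*54 = 0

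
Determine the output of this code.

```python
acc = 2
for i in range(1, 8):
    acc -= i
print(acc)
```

-26

i=1: acc = 2-1 = 1
i=2: acc = 1-2 = -1
i=3: acc = (-1)-3 = -4
i=4: acc = (-4)-4 = -8
i=5: acc = (-8)-5 = -13
i=6: acc = (-13)-6 = -19
i=7: acc = (-19)-7 = -26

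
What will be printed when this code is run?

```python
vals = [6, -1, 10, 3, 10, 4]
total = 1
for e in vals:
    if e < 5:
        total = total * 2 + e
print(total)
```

14

e=6: not <5
e=-1: <5, total = 1*2+(-1) = 1
e=10: not <5
e=3: <5, total = 1*2+3 = 5
e=10: not <5
e=4: <5, total = 5*2+4 = 14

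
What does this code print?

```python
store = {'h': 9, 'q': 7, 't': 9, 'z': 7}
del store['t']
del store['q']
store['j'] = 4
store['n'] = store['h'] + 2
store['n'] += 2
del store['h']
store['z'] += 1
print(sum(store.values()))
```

25

del 't' → {'h': 9, 'q': 7, 'z': 7}
del 'q' → {'h': 9, 'z': 7}
store['j'] = 4 → {'h': 9, 'z': 7, 'j': 4}
store['n'] = store['h']+2 = 11 → {'h': 9, 'z': 7, 'j': 4, 'n': 11}
store['n'] = 11+2 = 13 → {'h': 9, 'z': 7, 'j': 4, 'n': 13}
del 'h' → {'z': 7, 'j': 4, 'n': 13}
store['z'] = 7+1 = 8 → {'z': 8, 'j': 4, 'n': 13}
sum of values = 25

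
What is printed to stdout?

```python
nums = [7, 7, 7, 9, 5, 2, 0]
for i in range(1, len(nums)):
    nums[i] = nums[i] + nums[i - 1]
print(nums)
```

i=1: nums[1] = 7+7 = 14 → [7, 14, 7, 9, 5, 2, 0]
i=2: nums[2] = 7+14 = 21 → [7, 14, 21, 9, 5, 2, 0]
i=3: nums[3] = 9+21 = 30 → [7, 14, 21, 30, 5, 2, 0]
i=4: nums[4] = 5+30 = 35 → [7, 14, 21, 30, 35, 2, 0]
i=5: nums[5] = 2+35 = 37 → [7, 14, 21, 30, 35, 37, 0]
i=6: nums[6] = 0+37 = 37 → [7, 14, 21, 30, 35, 37, 37]

[7, 14, 21, 30, 35, 37, 37]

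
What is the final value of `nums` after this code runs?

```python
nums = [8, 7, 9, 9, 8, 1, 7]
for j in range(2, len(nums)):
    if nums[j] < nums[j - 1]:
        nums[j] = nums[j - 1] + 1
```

[8, 7, 9, 9, 10, 11, 12]

j=2: 9>=7, unchanged → [8, 7, 9, 9, 8, 1, 7]
j=3: 9>=9, unchanged → [8, 7, 9, 9, 8, 1, 7]
j=4: 8<9, nums[4] = 9+1 = 10 → [8, 7, 9, 9, 10, 1, 7]
j=5: 1<10, nums[5] = 10+1 = 11 → [8, 7, 9, 9, 10, 11, 7]
j=6: 7<11, nums[6] = 11+1 = 12 → [8, 7, 9, 9, 10, 11, 12]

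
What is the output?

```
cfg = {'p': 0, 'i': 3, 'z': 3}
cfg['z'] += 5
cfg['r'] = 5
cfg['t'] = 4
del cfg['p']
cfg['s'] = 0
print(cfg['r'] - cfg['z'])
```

-3

cfg['z'] = 3+5 = 8 → {'p': 0, 'i': 3, 'z': 8}
cfg['r'] = 5 → {'p': 0, 'i': 3, 'z': 8, 'r': 5}
cfg['t'] = 4 → {'p': 0, 'i': 3, 'z': 8, 'r': 5, 't': 4}
del 'p' → {'i': 3, 'z': 8, 'r': 5, 't': 4}
cfg['s'] = 0 → {'i': 3, 'z': 8, 'r': 5, 't': 4, 's': 0}
cfg['r']-cfg['z'] = 5-8 = -3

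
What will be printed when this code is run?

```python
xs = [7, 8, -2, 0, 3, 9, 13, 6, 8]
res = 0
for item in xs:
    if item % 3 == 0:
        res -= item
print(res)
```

-18

item=7: not %3==0
item=8: not %3==0
item=-2: not %3==0
item=0: %3==0, res = 0-0 = 0
item=3: %3==0, res = 0-3 = -3
item=9: %3==0, res = (-3)-9 = -12
item=13: not %3==0
item=6: %3==0, res = (-12)-6 = -18
item=8: not %3==0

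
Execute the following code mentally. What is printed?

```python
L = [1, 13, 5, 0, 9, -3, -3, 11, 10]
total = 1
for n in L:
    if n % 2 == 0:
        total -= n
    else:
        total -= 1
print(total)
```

n=1: not even, total = 1-1 = 0
n=13: not even, total = 0-1 = -1
n=5: not even, total = (-1)-1 = -2
n=0: even, total = (-2)-0 = -2
n=9: not even, total = (-2)-1 = -3
n=-3: not even, total = (-3)-1 = -4
n=-3: not even, total = (-4)-1 = -5
n=11: not even, total = (-5)-1 = -6
n=10: even, total = (-6)-10 = -16

-16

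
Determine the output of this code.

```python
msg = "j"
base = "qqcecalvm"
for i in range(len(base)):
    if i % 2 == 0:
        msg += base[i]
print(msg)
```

jqcclm

i=0: add 'q' → 'jq'
i=1: skip
i=2: add 'c' → 'jqc'
i=3: skip
i=4: add 'c' → 'jqcc'
i=5: skip
i=6: add 'l' → 'jqccl'
i=7: skip
i=8: add 'm' → 'jqcclm'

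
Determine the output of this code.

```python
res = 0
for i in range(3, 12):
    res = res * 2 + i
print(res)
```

i=3: res = 0*2+3 = 3
i=4: res = 3*2+4 = 10
i=5: res = 10*2+5 = 25
i=6: res = 25*2+6 = 56
i=7: res = 56*2+7 = 119
i=8: res = 119*2+8 = 246
i=9: res = 246*2+9 = 501
i=10: res = 501*2+10 = 1012
i=11: res = 1012*2+11 = 2035

2035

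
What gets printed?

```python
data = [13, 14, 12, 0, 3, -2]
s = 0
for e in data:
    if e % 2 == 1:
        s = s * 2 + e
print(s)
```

29

e=13: odd, s = 0*2+13 = 13
e=14: not odd
e=12: not odd
e=0: not odd
e=3: odd, s = 13*2+3 = 29
e=-2: not odd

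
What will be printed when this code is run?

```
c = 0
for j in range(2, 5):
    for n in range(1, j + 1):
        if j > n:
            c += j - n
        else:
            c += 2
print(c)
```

j=2,n=1: 2>1, c = 0+1 = 1
j=2,n=2: not 2>2, c = 1+2 = 3
j=3,n=1: 3>1, c = 3+2 = 5
j=3,n=2: 3>2, c = 5+1 = 6
j=3,n=3: not 3>3, c = 6+2 = 8
j=4,n=1: 4>1, c = 8+3 = 11
j=4,n=2: 4>2, c = 11+2 = 13
j=4,n=3: 4>3, c = 13+1 = 14
j=4,n=4: not 4>4, c = 14+2 = 16

16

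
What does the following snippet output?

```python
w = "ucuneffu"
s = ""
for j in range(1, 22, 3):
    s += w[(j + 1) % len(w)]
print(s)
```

ufunfce

j=1: add w[2]='u' → 'u'
j=4: add w[5]='f' → 'uf'
j=7: add w[0]='u' → 'ufu'
j=10: add w[3]='n' → 'ufun'
j=13: add w[6]='f' → 'ufunf'
j=16: add w[1]='c' → 'ufunfc'
j=19: add w[4]='e' → 'ufunfce'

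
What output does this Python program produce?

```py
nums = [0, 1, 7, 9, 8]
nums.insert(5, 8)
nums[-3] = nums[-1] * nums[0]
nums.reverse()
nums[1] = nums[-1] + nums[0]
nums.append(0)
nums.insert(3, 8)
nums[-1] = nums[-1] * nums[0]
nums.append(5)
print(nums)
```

[8, 8, 0, 8, 7, 1, 0, 0, 5]

insert 8 at 5 → [0, 1, 7, 9, 8, 8]
nums[-3] = nums[-1]*nums[0] = 8*0 = 0 → [0, 1, 7, 0, 8, 8]
reverse → [8, 8, 0, 7, 1, 0]
nums[1] = nums[-1]+nums[0] = 0+8 = 8 → [8, 8, 0, 7, 1, 0]
append 0 → [8, 8, 0, 7, 1, 0, 0]
insert 8 at 3 → [8, 8, 0, 8, 7, 1, 0, 0]
nums[-1] = nums[-1]*nums[0] = 0*8 = 0 → [8, 8, 0, 8, 7, 1, 0, 0]
append 5 → [8, 8, 0, 8, 7, 1, 0, 0, 5]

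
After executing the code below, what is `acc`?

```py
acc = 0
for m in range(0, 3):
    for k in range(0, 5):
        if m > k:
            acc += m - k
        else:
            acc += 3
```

40

m=0,k=0: not 0>0, acc = 0+3 = 3
m=0,k=1: not 0>1, acc = 3+3 = 6
m=0,k=2: not 0>2, acc = 6+3 = 9
m=0,k=3: not 0>3, acc = 9+3 = 12
m=0,k=4: not 0>4, acc = 12+3 = 15
m=1,k=0: 1>0, acc = 15+1 = 16
m=1,k=1: not 1>1, acc = 16+3 = 19
m=1,k=2: not 1>2, acc = 19+3 = 22
m=1,k=3: not 1>3, acc = 22+3 = 25
m=1,k=4: not 1>4, acc = 25+3 = 28
m=2,k=0: 2>0, acc = 28+2 = 30
m=2,k=1: 2>1, acc = 30+1 = 31
m=2,k=2: not 2>2, acc = 31+3 = 34
m=2,k=3: not 2>3, acc = 34+3 = 37
m=2,k=4: not 2>4, acc = 37+3 = 40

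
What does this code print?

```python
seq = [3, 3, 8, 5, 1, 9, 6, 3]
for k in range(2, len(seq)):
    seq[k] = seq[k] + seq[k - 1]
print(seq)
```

[3, 3, 11, 16, 17, 26, 32, 35]

k=2: seq[2] = 8+3 = 11 → [3, 3, 11, 5, 1, 9, 6, 3]
k=3: seq[3] = 5+11 = 16 → [3, 3, 11, 16, 1, 9, 6, 3]
k=4: seq[4] = 1+16 = 17 → [3, 3, 11, 16, 17, 9, 6, 3]
k=5: seq[5] = 9+17 = 26 → [3, 3, 11, 16, 17, 26, 6, 3]
k=6: seq[6] = 6+26 = 32 → [3, 3, 11, 16, 17, 26, 32, 3]
k=7: seq[7] = 3+32 = 35 → [3, 3, 11, 16, 17, 26, 32, 35]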